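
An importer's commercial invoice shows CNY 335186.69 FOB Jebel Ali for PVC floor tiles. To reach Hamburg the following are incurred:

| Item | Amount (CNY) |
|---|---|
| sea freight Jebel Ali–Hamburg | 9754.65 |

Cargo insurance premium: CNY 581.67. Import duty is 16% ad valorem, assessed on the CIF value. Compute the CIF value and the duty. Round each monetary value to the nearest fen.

CIF value: CNY 345523.01; import duty: CNY 55283.68

CIF = FOB price + freight + insurance
CIF = 335186.69 + 9754.65 + 581.67 = 345523.01
Import duty = 345523.01 × 16% = 55283.68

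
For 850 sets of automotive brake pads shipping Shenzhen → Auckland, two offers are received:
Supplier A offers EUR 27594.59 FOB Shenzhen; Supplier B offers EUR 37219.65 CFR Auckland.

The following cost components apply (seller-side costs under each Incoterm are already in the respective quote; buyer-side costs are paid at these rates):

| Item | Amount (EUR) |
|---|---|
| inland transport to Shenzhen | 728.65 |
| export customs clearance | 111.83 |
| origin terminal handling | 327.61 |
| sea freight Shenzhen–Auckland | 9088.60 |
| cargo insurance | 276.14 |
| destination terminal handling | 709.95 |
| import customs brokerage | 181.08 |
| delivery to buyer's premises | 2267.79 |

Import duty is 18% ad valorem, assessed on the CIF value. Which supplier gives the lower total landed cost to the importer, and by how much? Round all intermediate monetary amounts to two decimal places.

Supplier A (FOB):
CIF value = FOB price + freight + insurance = 27594.59 + 9088.60 + 276.14 = 36959.33
Import duty = 36959.33 × 18% = 6652.68
Buyer bears (A): 9088.60 + 276.14 + 709.95 + 181.08 + 2267.79 = 12523.56
Landed cost (A) = invoice 27594.59 + 12523.56 + duty 6652.68 = 46770.83
Supplier B (CFR):
CIF value = CFR price + insurance = 37219.65 + 276.14 = 37495.79
Import duty = 37495.79 × 18% = 6749.24
Buyer bears (B): 276.14 + 709.95 + 181.08 + 2267.79 = 3434.96
Landed cost (B) = invoice 37219.65 + 3434.96 + duty 6749.24 = 47403.85
Difference = |46770.83 − 47403.85| = 633.02

Supplier A is cheaper by EUR 633.02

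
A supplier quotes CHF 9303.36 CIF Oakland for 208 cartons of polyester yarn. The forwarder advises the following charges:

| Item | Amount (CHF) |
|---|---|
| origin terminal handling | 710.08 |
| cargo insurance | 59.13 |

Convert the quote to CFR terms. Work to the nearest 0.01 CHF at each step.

CFR price: CHF 9244.23

Not relevant to the conversion: origin terminal — on the seller under both CIF and CFR; already in the CIF price and stays in the CFR price.
From CIF to CFR, the seller no longer bears: insurance.
CFR price = 9303.36 − 59.13 = 9244.23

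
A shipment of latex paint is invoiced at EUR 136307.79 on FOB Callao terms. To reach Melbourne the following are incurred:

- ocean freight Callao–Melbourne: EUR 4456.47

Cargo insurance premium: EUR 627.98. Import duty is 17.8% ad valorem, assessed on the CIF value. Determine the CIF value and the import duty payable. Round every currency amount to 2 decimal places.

CIF value: EUR 141392.24; import duty: EUR 25167.82

CIF = FOB price + freight + insurance
CIF = 136307.79 + 4456.47 + 627.98 = 141392.24
Import duty = 141392.24 × 17.8% = 25167.82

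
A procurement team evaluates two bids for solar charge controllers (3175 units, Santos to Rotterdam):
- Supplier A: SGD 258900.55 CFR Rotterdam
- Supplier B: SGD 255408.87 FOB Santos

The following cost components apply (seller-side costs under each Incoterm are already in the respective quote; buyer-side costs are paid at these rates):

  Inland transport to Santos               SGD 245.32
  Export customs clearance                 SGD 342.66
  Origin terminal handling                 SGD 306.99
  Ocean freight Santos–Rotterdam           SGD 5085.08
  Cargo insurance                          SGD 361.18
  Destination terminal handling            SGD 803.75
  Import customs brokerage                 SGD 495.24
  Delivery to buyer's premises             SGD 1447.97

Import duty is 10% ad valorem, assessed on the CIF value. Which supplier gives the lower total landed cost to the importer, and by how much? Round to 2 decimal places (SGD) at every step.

Supplier A is cheaper by SGD 1752.74

Supplier A (CFR):
CIF value = CFR price + insurance = 258900.55 + 361.18 = 259261.73
Import duty = 259261.73 × 10% = 25926.17
Buyer bears (A): 361.18 + 803.75 + 495.24 + 1447.97 = 3108.14
Landed cost (A) = invoice 258900.55 + 3108.14 + duty 25926.17 = 287934.86
Supplier B (FOB):
CIF value = FOB price + freight + insurance = 255408.87 + 5085.08 + 361.18 = 260855.13
Import duty = 260855.13 × 10% = 26085.51
Buyer bears (B): 5085.08 + 361.18 + 803.75 + 495.24 + 1447.97 = 8193.22
Landed cost (B) = invoice 255408.87 + 8193.22 + duty 26085.51 = 289687.60
Difference = |287934.86 − 289687.60| = 1752.74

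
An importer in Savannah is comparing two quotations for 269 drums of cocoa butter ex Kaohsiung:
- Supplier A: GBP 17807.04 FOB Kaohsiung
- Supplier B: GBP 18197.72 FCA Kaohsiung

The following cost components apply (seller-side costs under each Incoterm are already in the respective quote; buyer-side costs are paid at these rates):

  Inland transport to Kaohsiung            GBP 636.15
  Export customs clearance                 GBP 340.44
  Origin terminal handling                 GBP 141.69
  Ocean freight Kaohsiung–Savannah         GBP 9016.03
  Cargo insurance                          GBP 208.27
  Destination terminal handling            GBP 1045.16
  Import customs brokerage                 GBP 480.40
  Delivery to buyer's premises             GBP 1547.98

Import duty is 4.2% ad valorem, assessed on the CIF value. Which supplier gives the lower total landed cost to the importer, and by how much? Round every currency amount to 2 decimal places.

Supplier A is cheaper by GBP 554.73

Supplier A (FOB):
CIF value = FOB price + freight + insurance = 17807.04 + 9016.03 + 208.27 = 27031.34
Import duty = 27031.34 × 4.2% = 1135.32
Buyer bears (A): 9016.03 + 208.27 + 1045.16 + 480.40 + 1547.98 = 12297.84
Landed cost (A) = invoice 17807.04 + 12297.84 + duty 1135.32 = 31240.20
Supplier B (FCA):
CIF value = FCA price + origin terminal + freight + insurance = 18197.72 + 141.69 + 9016.03 + 208.27 = 27563.71
Import duty = 27563.71 × 4.2% = 1157.68
Buyer bears (B): 141.69 + 9016.03 + 208.27 + 1045.16 + 480.40 + 1547.98 = 12439.53
Landed cost (B) = invoice 18197.72 + 12439.53 + duty 1157.68 = 31794.93
Difference = |31240.20 − 31794.93| = 554.73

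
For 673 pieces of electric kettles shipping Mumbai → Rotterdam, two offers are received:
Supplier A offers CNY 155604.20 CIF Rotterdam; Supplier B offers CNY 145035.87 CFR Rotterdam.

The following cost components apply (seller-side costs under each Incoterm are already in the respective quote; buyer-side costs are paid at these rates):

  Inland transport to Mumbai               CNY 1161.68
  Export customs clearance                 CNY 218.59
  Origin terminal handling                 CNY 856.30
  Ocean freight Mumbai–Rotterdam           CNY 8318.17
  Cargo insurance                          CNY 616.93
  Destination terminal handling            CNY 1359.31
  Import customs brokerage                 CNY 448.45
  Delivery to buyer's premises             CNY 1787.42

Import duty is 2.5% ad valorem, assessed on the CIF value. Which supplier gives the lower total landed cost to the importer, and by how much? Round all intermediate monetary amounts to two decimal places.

Supplier B is cheaper by CNY 10200.19

Supplier A (CIF):
The CIF price already equals the CIF value: 155604.20
Import duty = 155604.20 × 2.5% = 3890.11
Buyer bears (A): 1359.31 + 448.45 + 1787.42 = 3595.18
Landed cost (A) = invoice 155604.20 + 3595.18 + duty 3890.11 = 163089.49
Supplier B (CFR):
CIF value = CFR price + insurance = 145035.87 + 616.93 = 145652.80
Import duty = 145652.80 × 2.5% = 3641.32
Buyer bears (B): 616.93 + 1359.31 + 448.45 + 1787.42 = 4212.11
Landed cost (B) = invoice 145035.87 + 4212.11 + duty 3641.32 = 152889.30
Difference = |163089.49 − 152889.30| = 10200.19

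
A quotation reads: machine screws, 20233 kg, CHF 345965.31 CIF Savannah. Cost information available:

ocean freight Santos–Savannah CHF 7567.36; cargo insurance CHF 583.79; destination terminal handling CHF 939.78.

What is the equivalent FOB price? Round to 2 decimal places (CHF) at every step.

Not relevant to the conversion: destination terminal — on the buyer under both terms; not part of either seller's price.
From CIF to FOB, the seller no longer bears: freight, insurance.
FOB price = 345965.31 − 7567.36 − 583.79 = 337814.16

FOB price: CHF 337814.16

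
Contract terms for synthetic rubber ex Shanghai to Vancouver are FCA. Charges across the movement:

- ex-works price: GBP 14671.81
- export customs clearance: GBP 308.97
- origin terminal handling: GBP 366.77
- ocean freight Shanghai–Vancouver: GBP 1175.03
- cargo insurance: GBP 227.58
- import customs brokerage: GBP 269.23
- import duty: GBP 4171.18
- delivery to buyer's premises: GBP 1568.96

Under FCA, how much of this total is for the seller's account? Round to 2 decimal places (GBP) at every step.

FCA: the seller delivers export-cleared goods to the carrier; the buyer bears costs from that point.
Seller's account: goods 14671.81 + export clearance 308.97 = 14980.78
Buyer's account: origin terminal 366.77 + freight 1175.03 + insurance 227.58 + brokerage 269.23 + duty 4171.18 + delivery 1568.96 = 7778.75

Seller's account: GBP 14980.78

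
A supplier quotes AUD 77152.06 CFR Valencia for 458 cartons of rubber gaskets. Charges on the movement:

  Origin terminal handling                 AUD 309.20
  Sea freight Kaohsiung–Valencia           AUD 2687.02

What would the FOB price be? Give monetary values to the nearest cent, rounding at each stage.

Not relevant to the conversion: origin terminal — on the seller under both CFR and FOB; already in the CFR price and stays in the FOB price.
From CFR to FOB, the seller no longer bears: freight.
FOB price = 77152.06 − 2687.02 = 74465.04

FOB price: AUD 74465.04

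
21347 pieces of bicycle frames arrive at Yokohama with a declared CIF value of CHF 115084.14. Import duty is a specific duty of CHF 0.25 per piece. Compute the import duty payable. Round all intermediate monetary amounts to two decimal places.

Import duty = 21347 × 0.25 = 5336.75

Import duty: CHF 5336.75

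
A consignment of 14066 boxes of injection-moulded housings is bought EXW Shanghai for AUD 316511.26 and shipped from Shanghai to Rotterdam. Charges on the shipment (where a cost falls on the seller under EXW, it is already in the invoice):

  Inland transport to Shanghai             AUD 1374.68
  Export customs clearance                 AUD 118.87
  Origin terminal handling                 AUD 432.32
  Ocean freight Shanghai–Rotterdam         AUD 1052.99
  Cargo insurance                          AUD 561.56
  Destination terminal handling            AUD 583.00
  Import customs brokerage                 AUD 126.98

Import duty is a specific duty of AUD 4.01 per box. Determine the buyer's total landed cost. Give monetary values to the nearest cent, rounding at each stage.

EXW: the seller makes goods available at their premises; the buyer bears all onward costs.
CIF value = EXW price + inland to port + export clearance + origin terminal + freight + insurance = 316511.26 + 1374.68 + 118.87 + 432.32 + 1052.99 + 561.56 = 320051.68
Import duty = 14066 × 4.01 = 56404.66
Buyer bears: inland to port 1374.68 + export clearance 118.87 + origin terminal 432.32 + freight 1052.99 + insurance 561.56 + destination terminal 583.00 + brokerage 126.98 + duty 56404.66 = 60655.06
Landed cost = invoice 316511.26 + 60655.06 = 377166.32

Total landed cost: AUD 377166.32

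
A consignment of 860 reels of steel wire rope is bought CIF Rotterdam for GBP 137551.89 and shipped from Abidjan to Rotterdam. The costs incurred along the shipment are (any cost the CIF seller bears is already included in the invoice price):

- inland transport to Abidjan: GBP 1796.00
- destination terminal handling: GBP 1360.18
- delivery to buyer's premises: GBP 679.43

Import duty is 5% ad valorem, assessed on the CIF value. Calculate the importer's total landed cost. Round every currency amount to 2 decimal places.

Total landed cost: GBP 146469.09

CIF: the seller pays costs through ocean freight and marine insurance to the destination port.
Already in the invoice (seller's account under CIF): inland to port — exclude.
The CIF price already equals the CIF value: 137551.89
Import duty = 137551.89 × 5% = 6877.59
Buyer bears: destination terminal 1360.18 + delivery 679.43 + duty 6877.59 = 8917.20
Landed cost = invoice 137551.89 + 8917.20 = 146469.09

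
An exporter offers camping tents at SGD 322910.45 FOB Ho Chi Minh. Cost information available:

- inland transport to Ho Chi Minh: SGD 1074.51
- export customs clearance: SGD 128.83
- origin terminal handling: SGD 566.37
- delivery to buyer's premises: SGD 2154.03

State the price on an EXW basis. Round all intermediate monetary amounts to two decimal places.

Not relevant to the conversion: delivery — on the buyer under both terms; not part of either seller's price.
From FOB to EXW, the seller no longer bears: inland to port, export clearance, origin terminal.
EXW price = 322910.45 − 1074.51 − 128.83 − 566.37 = 321140.74

EXW price: SGD 321140.74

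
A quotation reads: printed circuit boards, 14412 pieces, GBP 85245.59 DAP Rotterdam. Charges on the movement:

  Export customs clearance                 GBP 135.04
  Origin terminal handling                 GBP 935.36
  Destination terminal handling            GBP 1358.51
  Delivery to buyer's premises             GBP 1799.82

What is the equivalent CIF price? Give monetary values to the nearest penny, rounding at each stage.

Not relevant to the conversion: export clearance, origin terminal — on the seller under both DAP and CIF; already in the DAP price and stays in the CIF price.
From DAP to CIF, the seller no longer bears: destination terminal, delivery.
CIF price = 85245.59 − 1358.51 − 1799.82 = 82087.26

CIF price: GBP 82087.26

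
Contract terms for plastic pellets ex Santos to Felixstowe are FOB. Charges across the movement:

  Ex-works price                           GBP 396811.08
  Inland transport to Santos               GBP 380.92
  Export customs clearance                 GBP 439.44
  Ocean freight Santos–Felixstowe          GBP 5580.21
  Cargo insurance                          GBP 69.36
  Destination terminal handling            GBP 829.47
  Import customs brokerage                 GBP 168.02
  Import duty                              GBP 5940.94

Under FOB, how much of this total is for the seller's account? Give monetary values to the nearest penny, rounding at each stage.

FOB: the seller bears costs until goods are on board at the origin port; the buyer bears freight, insurance and all costs thereafter.
Seller's account: goods 396811.08 + inland to port 380.92 + export clearance 439.44 = 397631.44
Buyer's account: freight 5580.21 + insurance 69.36 + destination terminal 829.47 + brokerage 168.02 + duty 5940.94 = 12588.00

Seller's account: GBP 397631.44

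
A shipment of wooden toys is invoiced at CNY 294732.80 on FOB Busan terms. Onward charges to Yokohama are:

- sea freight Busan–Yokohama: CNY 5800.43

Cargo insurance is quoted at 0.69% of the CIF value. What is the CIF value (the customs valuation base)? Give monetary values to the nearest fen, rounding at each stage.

CIF value: CNY 302621.32

Let C be the CIF value. C = FOB price + freight + 0.69% × C
C − 0.69% × C = 294732.80 + 5800.43
0.9931 × C = 300533.23
C = 300533.23 / 0.9931 = 302621.32
Insurance premium = 0.69% × 302621.32 = 2088.09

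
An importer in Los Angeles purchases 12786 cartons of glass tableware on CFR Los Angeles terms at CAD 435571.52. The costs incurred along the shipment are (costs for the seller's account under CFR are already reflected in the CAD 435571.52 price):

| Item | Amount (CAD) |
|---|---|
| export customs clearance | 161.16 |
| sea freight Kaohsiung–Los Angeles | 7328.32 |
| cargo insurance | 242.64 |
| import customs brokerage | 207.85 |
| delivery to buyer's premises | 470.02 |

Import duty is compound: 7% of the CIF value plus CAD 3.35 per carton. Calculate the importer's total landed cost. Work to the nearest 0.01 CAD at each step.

Total landed cost: CAD 509832.12

CFR: the seller pays costs through ocean freight to the destination port, but not insurance.
Already in the invoice (seller's account under CFR): export clearance, freight — exclude.
CIF value = CFR price + insurance = 435571.52 + 242.64 = 435814.16
Ad valorem component: 435814.16 × 7% = 30506.99
Specific component: 12786 × 3.35 = 42833.10
Import duty = 30506.99 + 42833.10 = 73340.09
Buyer bears: insurance 242.64 + brokerage 207.85 + delivery 470.02 + duty 73340.09 = 74260.60
Landed cost = invoice 435571.52 + 74260.60 = 509832.12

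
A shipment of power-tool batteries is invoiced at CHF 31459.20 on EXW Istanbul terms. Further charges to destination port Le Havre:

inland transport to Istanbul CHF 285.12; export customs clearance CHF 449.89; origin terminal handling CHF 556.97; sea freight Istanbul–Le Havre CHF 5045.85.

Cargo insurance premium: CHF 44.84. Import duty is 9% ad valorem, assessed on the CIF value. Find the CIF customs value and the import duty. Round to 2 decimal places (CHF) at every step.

CIF = EXW price + pre-shipment costs + freight + insurance
CIF = 31459.20 + 285.12 + 449.89 + 556.97 + 5045.85 + 44.84 = 37841.87
Import duty = 37841.87 × 9% = 3405.77

CIF value: CHF 37841.87; import duty: CHF 3405.77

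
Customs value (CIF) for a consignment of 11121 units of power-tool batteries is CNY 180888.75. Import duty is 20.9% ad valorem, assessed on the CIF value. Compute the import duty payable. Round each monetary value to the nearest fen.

Import duty: CNY 37805.75

Import duty = 180888.75 × 20.9% = 37805.75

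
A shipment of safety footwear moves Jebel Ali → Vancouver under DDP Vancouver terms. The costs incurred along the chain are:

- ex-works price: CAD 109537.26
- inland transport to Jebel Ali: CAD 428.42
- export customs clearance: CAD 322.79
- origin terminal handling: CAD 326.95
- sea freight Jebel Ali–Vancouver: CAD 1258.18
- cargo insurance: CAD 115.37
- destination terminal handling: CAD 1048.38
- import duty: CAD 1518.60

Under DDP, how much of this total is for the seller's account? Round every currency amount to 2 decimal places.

Seller's account: CAD 114555.95

DDP: the seller bears all costs including import duty.
Seller's account: goods 109537.26 + inland to port 428.42 + export clearance 322.79 + origin terminal 326.95 + freight 1258.18 + insurance 115.37 + destination terminal 1048.38 + duty 1518.60 = 114555.95
Buyer's account: 0.00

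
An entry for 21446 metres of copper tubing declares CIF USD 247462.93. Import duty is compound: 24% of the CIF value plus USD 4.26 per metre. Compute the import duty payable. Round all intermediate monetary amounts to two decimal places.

Import duty: USD 150751.06

Ad valorem component: 247462.93 × 24% = 59391.10
Specific component: 21446 × 4.26 = 91359.96
Import duty = 59391.10 + 91359.96 = 150751.06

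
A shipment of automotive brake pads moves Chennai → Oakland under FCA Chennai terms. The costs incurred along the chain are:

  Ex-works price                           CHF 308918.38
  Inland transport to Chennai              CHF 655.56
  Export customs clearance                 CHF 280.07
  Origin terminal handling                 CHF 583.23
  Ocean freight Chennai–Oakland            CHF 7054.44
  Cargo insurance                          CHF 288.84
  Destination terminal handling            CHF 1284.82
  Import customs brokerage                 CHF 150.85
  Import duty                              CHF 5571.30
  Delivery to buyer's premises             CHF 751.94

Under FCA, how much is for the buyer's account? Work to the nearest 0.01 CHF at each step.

FCA: the seller delivers export-cleared goods to the carrier; the buyer bears costs from that point.
Seller's account: goods 308918.38 + inland to port 655.56 + export clearance 280.07 = 309854.01
Buyer's account: origin terminal 583.23 + freight 7054.44 + insurance 288.84 + destination terminal 1284.82 + brokerage 150.85 + duty 5571.30 + delivery 751.94 = 15685.42

Buyer's account: CHF 15685.42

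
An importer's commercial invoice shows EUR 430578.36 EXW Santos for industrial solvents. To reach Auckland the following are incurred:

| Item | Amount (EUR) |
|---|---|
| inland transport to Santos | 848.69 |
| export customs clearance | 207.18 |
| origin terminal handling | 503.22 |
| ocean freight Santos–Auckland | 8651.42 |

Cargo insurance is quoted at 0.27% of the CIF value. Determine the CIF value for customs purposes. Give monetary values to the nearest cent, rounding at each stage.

CIF value: EUR 441982.22

Let C be the CIF value. C = EXW price + pre-shipment costs + freight + 0.27% × C
C − 0.27% × C = 430578.36 + 848.69 + 207.18 + 503.22 + 8651.42
0.9973 × C = 440788.87
C = 440788.87 / 0.9973 = 441982.22
Insurance premium = 0.27% × 441982.22 = 1193.35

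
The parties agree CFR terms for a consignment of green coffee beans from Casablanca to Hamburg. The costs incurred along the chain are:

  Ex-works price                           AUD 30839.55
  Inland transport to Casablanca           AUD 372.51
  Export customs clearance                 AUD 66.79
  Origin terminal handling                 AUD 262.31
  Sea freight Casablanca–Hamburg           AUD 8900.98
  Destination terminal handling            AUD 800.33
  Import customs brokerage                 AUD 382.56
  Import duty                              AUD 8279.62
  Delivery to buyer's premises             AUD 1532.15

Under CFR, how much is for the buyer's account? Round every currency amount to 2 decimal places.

Buyer's account: AUD 10994.66

CFR: the seller pays costs through ocean freight to the destination port, but not insurance.
Seller's account: goods 30839.55 + inland to port 372.51 + export clearance 66.79 + origin terminal 262.31 + freight 8900.98 = 40442.14
Buyer's account: destination terminal 800.33 + brokerage 382.56 + duty 8279.62 + delivery 1532.15 = 10994.66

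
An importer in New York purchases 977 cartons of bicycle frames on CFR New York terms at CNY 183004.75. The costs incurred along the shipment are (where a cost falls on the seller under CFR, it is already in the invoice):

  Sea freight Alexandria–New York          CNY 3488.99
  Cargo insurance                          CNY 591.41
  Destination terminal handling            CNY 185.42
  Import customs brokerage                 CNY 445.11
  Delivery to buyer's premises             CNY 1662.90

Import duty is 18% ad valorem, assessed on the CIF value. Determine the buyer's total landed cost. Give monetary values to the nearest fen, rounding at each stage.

Total landed cost: CNY 218936.90

CFR: the seller pays costs through ocean freight to the destination port, but not insurance.
Already in the invoice (seller's account under CFR): freight — exclude.
CIF value = CFR price + insurance = 183004.75 + 591.41 = 183596.16
Import duty = 183596.16 × 18% = 33047.31
Buyer bears: insurance 591.41 + destination terminal 185.42 + brokerage 445.11 + delivery 1662.90 + duty 33047.31 = 35932.15
Landed cost = invoice 183004.75 + 35932.15 = 218936.90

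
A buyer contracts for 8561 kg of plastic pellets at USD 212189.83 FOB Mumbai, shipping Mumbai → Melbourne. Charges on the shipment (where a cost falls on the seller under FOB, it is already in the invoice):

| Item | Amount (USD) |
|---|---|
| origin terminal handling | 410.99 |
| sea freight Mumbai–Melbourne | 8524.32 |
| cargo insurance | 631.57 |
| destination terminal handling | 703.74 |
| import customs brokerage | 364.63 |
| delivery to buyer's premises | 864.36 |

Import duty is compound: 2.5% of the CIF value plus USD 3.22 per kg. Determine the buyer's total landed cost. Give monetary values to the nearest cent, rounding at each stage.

Total landed cost: USD 256378.51

FOB: the seller bears costs until goods are on board at the origin port; the buyer bears freight, insurance and all costs thereafter.
Already in the invoice (seller's account under FOB): origin terminal — exclude.
CIF value = FOB price + freight + insurance = 212189.83 + 8524.32 + 631.57 = 221345.72
Ad valorem component: 221345.72 × 2.5% = 5533.64
Specific component: 8561 × 3.22 = 27566.42
Import duty = 5533.64 + 27566.42 = 33100.06
Buyer bears: freight 8524.32 + insurance 631.57 + destination terminal 703.74 + brokerage 364.63 + delivery 864.36 + duty 33100.06 = 44188.68
Landed cost = invoice 212189.83 + 44188.68 = 256378.51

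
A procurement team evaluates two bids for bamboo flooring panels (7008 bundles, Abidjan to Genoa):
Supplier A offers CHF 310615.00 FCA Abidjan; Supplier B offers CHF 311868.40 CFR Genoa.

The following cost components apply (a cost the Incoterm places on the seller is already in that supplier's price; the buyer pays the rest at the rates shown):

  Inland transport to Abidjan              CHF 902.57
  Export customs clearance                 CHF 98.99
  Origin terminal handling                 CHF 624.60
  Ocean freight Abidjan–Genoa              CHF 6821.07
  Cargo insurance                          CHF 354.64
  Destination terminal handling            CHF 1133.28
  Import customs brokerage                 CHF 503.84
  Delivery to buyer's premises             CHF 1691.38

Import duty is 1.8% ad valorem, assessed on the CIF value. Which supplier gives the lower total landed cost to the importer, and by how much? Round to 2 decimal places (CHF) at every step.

Supplier B is cheaper by CHF 6303.74

Supplier A (FCA):
CIF value = FCA price + origin terminal + freight + insurance = 310615.00 + 624.60 + 6821.07 + 354.64 = 318415.31
Import duty = 318415.31 × 1.8% = 5731.48
Buyer bears (A): 624.60 + 6821.07 + 354.64 + 1133.28 + 503.84 + 1691.38 = 11128.81
Landed cost (A) = invoice 310615.00 + 11128.81 + duty 5731.48 = 327475.29
Supplier B (CFR):
CIF value = CFR price + insurance = 311868.40 + 354.64 = 312223.04
Import duty = 312223.04 × 1.8% = 5620.01
Buyer bears (B): 354.64 + 1133.28 + 503.84 + 1691.38 = 3683.14
Landed cost (B) = invoice 311868.40 + 3683.14 + duty 5620.01 = 321171.55
Difference = |327475.29 − 321171.55| = 6303.74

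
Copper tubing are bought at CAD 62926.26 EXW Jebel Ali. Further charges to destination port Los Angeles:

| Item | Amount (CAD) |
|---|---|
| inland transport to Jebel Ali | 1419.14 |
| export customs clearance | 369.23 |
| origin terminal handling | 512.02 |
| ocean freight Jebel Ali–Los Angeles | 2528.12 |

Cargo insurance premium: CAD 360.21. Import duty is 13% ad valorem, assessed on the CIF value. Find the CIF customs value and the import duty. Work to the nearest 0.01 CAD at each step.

CIF value: CAD 68114.98; import duty: CAD 8854.95

CIF = EXW price + pre-shipment costs + freight + insurance
CIF = 62926.26 + 1419.14 + 369.23 + 512.02 + 2528.12 + 360.21 = 68114.98
Import duty = 68114.98 × 13% = 8854.95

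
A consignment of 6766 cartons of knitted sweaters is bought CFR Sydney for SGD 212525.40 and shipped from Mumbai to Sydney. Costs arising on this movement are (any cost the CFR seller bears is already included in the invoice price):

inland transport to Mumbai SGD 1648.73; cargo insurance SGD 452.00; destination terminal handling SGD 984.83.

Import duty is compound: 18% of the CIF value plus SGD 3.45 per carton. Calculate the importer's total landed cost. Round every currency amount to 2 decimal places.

CFR: the seller pays costs through ocean freight to the destination port, but not insurance.
Already in the invoice (seller's account under CFR): inland to port — exclude.
CIF value = CFR price + insurance = 212525.40 + 452.00 = 212977.40
Ad valorem component: 212977.40 × 18% = 38335.93
Specific component: 6766 × 3.45 = 23342.70
Import duty = 38335.93 + 23342.70 = 61678.63
Buyer bears: insurance 452.00 + destination terminal 984.83 + duty 61678.63 = 63115.46
Landed cost = invoice 212525.40 + 63115.46 = 275640.86

Total landed cost: SGD 275640.86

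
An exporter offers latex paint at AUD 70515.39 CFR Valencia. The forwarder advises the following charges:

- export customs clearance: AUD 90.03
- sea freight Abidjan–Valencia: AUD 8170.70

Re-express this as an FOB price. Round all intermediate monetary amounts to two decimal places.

FOB price: AUD 62344.69

Not relevant to the conversion: export clearance — on the seller under both CFR and FOB; already in the CFR price and stays in the FOB price.
From CFR to FOB, the seller no longer bears: freight.
FOB price = 70515.39 − 8170.70 = 62344.69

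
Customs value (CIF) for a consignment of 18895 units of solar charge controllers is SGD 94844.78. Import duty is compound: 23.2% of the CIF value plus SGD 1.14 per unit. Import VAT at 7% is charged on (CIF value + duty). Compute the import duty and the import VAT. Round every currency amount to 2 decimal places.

Import duty: SGD 43544.29; import VAT: SGD 9687.23

Ad valorem component: 94844.78 × 23.2% = 22003.99
Specific component: 18895 × 1.14 = 21540.30
Import duty = 22003.99 + 21540.30 = 43544.29
VAT base = CIF + duty = 94844.78 + 43544.29 = 138389.07
Import VAT = 138389.07 × 7% = 9687.23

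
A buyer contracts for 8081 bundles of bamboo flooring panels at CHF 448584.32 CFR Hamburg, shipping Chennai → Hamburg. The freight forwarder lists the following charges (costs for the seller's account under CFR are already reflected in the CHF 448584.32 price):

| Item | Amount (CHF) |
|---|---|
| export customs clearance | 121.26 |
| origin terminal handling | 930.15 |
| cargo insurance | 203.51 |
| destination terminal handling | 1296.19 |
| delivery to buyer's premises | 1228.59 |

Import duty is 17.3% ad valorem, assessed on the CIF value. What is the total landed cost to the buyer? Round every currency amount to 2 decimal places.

CFR: the seller pays costs through ocean freight to the destination port, but not insurance.
Already in the invoice (seller's account under CFR): export clearance, origin terminal — exclude.
CIF value = CFR price + insurance = 448584.32 + 203.51 = 448787.83
Import duty = 448787.83 × 17.3% = 77640.29
Buyer bears: insurance 203.51 + destination terminal 1296.19 + delivery 1228.59 + duty 77640.29 = 80368.58
Landed cost = invoice 448584.32 + 80368.58 = 528952.90

Total landed cost: CHF 528952.90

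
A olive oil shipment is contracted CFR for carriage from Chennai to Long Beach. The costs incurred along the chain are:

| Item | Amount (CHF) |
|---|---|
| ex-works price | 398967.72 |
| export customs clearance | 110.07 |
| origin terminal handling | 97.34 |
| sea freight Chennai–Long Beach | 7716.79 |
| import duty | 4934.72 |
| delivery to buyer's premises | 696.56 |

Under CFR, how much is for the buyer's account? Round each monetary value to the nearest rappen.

Buyer's account: CHF 5631.28

CFR: the seller pays costs through ocean freight to the destination port, but not insurance.
Seller's account: goods 398967.72 + export clearance 110.07 + origin terminal 97.34 + freight 7716.79 = 406891.92
Buyer's account: duty 4934.72 + delivery 696.56 = 5631.28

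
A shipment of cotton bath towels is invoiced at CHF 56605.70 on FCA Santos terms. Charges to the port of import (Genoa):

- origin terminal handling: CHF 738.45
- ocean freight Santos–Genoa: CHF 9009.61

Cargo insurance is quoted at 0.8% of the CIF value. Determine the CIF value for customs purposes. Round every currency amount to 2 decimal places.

Let C be the CIF value. C = FCA price + pre-shipment costs + freight + 0.8% × C
C − 0.8% × C = 56605.70 + 738.45 + 9009.61
0.992 × C = 66353.76
C = 66353.76 / 0.992 = 66888.87
Insurance premium = 0.8% × 66888.87 = 535.11

CIF value: CHF 66888.87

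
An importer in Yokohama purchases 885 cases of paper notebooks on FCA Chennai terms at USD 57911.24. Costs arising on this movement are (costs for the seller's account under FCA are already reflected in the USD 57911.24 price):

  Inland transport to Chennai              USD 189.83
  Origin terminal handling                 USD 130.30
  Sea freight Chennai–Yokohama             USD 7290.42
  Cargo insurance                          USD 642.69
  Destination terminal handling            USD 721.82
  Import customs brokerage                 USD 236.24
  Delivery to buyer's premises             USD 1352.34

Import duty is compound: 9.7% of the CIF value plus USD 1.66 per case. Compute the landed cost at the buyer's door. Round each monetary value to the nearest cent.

FCA: the seller delivers export-cleared goods to the carrier; the buyer bears costs from that point.
Already in the invoice (seller's account under FCA): inland to port — exclude.
CIF value = FCA price + origin terminal + freight + insurance = 57911.24 + 130.30 + 7290.42 + 642.69 = 65974.65
Ad valorem component: 65974.65 × 9.7% = 6399.54
Specific component: 885 × 1.66 = 1469.10
Import duty = 6399.54 + 1469.10 = 7868.64
Buyer bears: origin terminal 130.30 + freight 7290.42 + insurance 642.69 + destination terminal 721.82 + brokerage 236.24 + delivery 1352.34 + duty 7868.64 = 18242.45
Landed cost = invoice 57911.24 + 18242.45 = 76153.69

Total landed cost: USD 76153.69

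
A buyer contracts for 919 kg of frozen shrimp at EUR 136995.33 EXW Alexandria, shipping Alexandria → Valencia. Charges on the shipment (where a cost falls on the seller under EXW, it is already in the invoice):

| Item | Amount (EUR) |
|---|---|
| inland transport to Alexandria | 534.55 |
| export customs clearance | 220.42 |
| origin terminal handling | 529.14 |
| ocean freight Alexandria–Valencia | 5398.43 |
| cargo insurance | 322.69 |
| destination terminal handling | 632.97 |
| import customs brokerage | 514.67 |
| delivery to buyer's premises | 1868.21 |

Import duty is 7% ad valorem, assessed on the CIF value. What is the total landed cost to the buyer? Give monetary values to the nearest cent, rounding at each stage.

Total landed cost: EUR 157096.45

EXW: the seller makes goods available at their premises; the buyer bears all onward costs.
CIF value = EXW price + inland to port + export clearance + origin terminal + freight + insurance = 136995.33 + 534.55 + 220.42 + 529.14 + 5398.43 + 322.69 = 144000.56
Import duty = 144000.56 × 7% = 10080.04
Buyer bears: inland to port 534.55 + export clearance 220.42 + origin terminal 529.14 + freight 5398.43 + insurance 322.69 + destination terminal 632.97 + brokerage 514.67 + delivery 1868.21 + duty 10080.04 = 20101.12
Landed cost = invoice 136995.33 + 20101.12 = 157096.45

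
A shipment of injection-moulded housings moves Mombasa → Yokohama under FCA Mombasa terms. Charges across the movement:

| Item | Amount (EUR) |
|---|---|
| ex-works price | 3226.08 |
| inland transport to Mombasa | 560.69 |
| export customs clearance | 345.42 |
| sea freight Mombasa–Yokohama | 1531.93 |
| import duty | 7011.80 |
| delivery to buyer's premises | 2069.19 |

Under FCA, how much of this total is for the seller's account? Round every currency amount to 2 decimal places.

Seller's account: EUR 4132.19

FCA: the seller delivers export-cleared goods to the carrier; the buyer bears costs from that point.
Seller's account: goods 3226.08 + inland to port 560.69 + export clearance 345.42 = 4132.19
Buyer's account: freight 1531.93 + duty 7011.80 + delivery 2069.19 = 10612.92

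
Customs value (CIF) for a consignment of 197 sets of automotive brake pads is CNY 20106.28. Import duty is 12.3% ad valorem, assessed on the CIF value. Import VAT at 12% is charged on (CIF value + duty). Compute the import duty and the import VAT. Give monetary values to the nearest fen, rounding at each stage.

Import duty = 20106.28 × 12.3% = 2473.07
VAT base = CIF + duty = 20106.28 + 2473.07 = 22579.35
Import VAT = 22579.35 × 12% = 2709.52

Import duty: CNY 2473.07; import VAT: CNY 2709.52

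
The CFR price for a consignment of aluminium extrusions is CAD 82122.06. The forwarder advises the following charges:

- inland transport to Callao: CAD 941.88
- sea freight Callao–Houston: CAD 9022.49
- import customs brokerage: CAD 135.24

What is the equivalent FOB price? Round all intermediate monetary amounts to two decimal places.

Not relevant to the conversion: inland to port — on the seller under both CFR and FOB; already in the CFR price and stays in the FOB price. brokerage — on the buyer under both terms; not part of either seller's price.
From CFR to FOB, the seller no longer bears: freight.
FOB price = 82122.06 − 9022.49 = 73099.57

FOB price: CAD 73099.57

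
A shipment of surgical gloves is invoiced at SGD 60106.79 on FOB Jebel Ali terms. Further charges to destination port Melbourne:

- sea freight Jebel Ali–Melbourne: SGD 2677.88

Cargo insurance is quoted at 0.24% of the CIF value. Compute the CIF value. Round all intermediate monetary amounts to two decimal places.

Let C be the CIF value. C = FOB price + freight + 0.24% × C
C − 0.24% × C = 60106.79 + 2677.88
0.9976 × C = 62784.67
C = 62784.67 / 0.9976 = 62935.72
Insurance premium = 0.24% × 62935.72 = 151.05

CIF value: SGD 62935.72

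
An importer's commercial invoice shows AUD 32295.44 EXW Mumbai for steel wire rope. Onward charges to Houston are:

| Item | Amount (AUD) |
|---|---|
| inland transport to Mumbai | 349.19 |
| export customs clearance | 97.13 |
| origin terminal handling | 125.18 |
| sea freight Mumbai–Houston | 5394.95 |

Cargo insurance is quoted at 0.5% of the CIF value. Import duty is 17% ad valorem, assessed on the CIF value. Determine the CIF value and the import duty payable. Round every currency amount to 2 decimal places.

CIF value: AUD 38454.16; import duty: AUD 6537.21

Let C be the CIF value. C = EXW price + pre-shipment costs + freight + 0.5% × C
C − 0.5% × C = 32295.44 + 349.19 + 97.13 + 125.18 + 5394.95
0.995 × C = 38261.89
C = 38261.89 / 0.995 = 38454.16
Insurance premium = 0.5% × 38454.16 = 192.27
Import duty = 38454.16 × 17% = 6537.21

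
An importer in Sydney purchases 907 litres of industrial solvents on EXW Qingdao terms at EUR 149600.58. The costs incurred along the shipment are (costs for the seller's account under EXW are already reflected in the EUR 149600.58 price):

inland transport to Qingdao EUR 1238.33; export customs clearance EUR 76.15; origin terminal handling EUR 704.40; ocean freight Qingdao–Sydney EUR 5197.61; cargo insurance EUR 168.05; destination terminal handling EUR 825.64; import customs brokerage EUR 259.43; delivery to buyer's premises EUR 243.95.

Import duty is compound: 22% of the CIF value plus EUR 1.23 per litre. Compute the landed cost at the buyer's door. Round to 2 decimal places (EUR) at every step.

EXW: the seller makes goods available at their premises; the buyer bears all onward costs.
CIF value = EXW price + inland to port + export clearance + origin terminal + freight + insurance = 149600.58 + 1238.33 + 76.15 + 704.40 + 5197.61 + 168.05 = 156985.12
Ad valorem component: 156985.12 × 22% = 34536.73
Specific component: 907 × 1.23 = 1115.61
Import duty = 34536.73 + 1115.61 = 35652.34
Buyer bears: inland to port 1238.33 + export clearance 76.15 + origin terminal 704.40 + freight 5197.61 + insurance 168.05 + destination terminal 825.64 + brokerage 259.43 + delivery 243.95 + duty 35652.34 = 44365.90
Landed cost = invoice 149600.58 + 44365.90 = 193966.48

Total landed cost: EUR 193966.48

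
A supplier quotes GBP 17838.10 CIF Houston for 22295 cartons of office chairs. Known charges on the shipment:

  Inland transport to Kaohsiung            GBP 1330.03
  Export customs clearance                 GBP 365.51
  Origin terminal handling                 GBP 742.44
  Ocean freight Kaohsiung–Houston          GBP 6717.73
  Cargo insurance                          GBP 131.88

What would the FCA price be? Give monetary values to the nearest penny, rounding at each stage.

FCA price: GBP 10246.05

Not relevant to the conversion: inland to port, export clearance — on the seller under both CIF and FCA; already in the CIF price and stays in the FCA price.
From CIF to FCA, the seller no longer bears: origin terminal, freight, insurance.
FCA price = 17838.10 − 742.44 − 6717.73 − 131.88 = 10246.05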